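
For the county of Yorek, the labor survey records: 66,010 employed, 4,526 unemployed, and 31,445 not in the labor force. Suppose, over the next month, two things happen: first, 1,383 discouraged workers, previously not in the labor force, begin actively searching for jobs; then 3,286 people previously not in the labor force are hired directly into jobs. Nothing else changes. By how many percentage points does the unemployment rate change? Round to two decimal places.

The unemployment rate changes by +1.44 percentage points.

Initially, labor force = 66,010 + 4,526 = 70,536, so u = 4,526/70,536 = 6.42%.
After the first change, unemployed and labor force both rise by 1,383 → E = 66,010, U = 5,909, labor force = 71,919.
After the second change, employed and labor force both rise by 3,286; unemployed unchanged → E = 69,296, U = 5,909, labor force = 75,205.
New unemployment rate = 5,909 / 75,205 = 7.86%.
Change = 7.86% − 6.42% = +1.44 percentage points.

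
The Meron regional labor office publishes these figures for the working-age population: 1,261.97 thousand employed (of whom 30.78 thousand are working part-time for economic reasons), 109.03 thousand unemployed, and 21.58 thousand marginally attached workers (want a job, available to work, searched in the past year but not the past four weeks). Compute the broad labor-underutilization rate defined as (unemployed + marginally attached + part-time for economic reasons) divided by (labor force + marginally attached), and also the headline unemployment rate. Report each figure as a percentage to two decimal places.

Broad underutilization rate ≈ 11.59%; headline unemployment rate ≈ 7.95%.

Labor force = 1,261.97 + 109.03 = 1,371.00 thousand.
Numerator = 109.03 + 21.58 + 30.78 = 161.39 thousand.
Denominator = 1,371.00 + 21.58 = 1,392.58 thousand.
Broad rate = 161.39 / 1,392.58 = 11.59%.
Headline unemployment rate = 109.03 / 1,371.00 = 7.95%.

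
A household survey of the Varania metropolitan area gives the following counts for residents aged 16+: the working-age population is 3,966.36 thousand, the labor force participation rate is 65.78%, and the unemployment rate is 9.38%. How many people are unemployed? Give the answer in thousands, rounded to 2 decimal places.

About 244.73 thousand are unemployed.

Labor force = 0.6578 × 3,966.36 = 2,609.07 thousand.
Unemployed = 0.0938 × 2,609.07 ≈ 244.73 thousand.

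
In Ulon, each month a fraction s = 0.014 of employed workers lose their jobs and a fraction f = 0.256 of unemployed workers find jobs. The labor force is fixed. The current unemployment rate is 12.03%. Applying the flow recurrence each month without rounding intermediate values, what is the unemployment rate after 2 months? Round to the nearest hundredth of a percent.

Unemployment rate after two months ≈ 8.83%.

With a fixed labor force, u_{t+1} = u_t + s·(1−u_t) − f·u_t = u_t·(1−s−f) + s.
Here 1−s−f = 0.730 and s = 0.014.
u_1 = 0.120300 × 0.730 + 0.014 = 0.101819.
u_2 = 0.101819 × 0.730 + 0.014 = 0.088328.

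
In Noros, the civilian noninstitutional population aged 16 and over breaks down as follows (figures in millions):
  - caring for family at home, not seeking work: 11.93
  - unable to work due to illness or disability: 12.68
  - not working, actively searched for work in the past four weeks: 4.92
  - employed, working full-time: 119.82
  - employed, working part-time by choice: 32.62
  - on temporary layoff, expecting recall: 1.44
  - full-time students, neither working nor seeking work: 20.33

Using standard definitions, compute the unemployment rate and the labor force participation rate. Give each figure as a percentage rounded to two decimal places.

Unemployment rate ≈ 4.01%; labor force participation rate ≈ 77.94%.

Employed = 119.82 + 32.62 = 152.44 million.
Unemployed = 4.92 + 1.44 = 6.36 million (jobless and actively searching, or on temporary layoff).
Labor force = 152.44 + 6.36 = 158.80 million.
Not in labor force = 11.93 + 12.68 + 20.33 = 44.94 million (those not working and not actively searching are outside the labor force).
Civilian working-age population = 158.80 + 44.94 = 203.74 million.
Unemployment rate = 6.36 / 158.80 = 4.01%.
Labor force participation rate = 158.80 / 203.74 = 77.94%.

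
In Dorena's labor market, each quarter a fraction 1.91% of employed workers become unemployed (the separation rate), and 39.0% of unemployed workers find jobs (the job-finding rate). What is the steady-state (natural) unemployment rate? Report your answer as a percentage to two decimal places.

At steady state the flows balance: s·E = f·U, so U/(E+U) = s/(s+f).
u* = 1.91 / (1.91 + 39.0) = 1.91 / 40.91 = 4.67%.

Steady-state unemployment rate ≈ 4.67%.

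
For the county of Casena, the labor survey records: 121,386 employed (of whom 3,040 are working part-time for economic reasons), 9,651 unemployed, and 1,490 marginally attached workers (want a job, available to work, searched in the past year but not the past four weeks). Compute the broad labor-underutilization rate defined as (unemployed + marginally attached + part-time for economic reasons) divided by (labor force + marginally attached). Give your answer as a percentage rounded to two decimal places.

Broad underutilization rate ≈ 10.70%.

Labor force = 121,386 + 9,651 = 131,037.
Numerator = 9,651 + 1,490 + 3,040 = 14,181.
Denominator = 131,037 + 1,490 = 132,527.
Broad rate = 14,181 / 132,527 = 10.70%.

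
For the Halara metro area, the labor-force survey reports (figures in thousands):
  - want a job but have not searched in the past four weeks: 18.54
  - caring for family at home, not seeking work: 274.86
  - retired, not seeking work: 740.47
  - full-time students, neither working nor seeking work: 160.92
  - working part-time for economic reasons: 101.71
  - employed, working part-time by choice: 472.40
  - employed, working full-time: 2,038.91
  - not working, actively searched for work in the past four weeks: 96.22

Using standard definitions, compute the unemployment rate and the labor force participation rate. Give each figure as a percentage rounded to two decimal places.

Employed = 101.71 + 472.40 + 2,038.91 = 2,613.02 thousand (anyone who worked, including part-time for economic reasons, counts as employed).
Unemployed = 96.22 thousand.
Labor force = 2,613.02 + 96.22 = 2,709.24 thousand.
Not in labor force = 18.54 + 274.86 + 740.47 + 160.92 = 1,194.79 thousand (those not working and not actively searching are outside the labor force — including those who want a job but have given up searching).
Civilian working-age population = 2,709.24 + 1,194.79 = 3,904.03 thousand.
Unemployment rate = 96.22 / 2,709.24 = 3.55%.
Labor force participation rate = 2,709.24 / 3,904.03 = 69.40%.

Unemployment rate ≈ 3.55%; labor force participation rate ≈ 69.40%.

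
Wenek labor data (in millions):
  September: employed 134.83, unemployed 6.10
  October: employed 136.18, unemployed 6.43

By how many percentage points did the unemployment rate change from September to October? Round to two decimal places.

The unemployment rate changed by +0.18 percentage points.

September: labor force = 134.83 + 6.10 = 140.93; u = 6.10/140.93 = 4.33%.
October: labor force = 136.18 + 6.43 = 142.61; u = 6.43/142.61 = 4.51%.
Change = 4.51% − 4.33% = +0.18 pp.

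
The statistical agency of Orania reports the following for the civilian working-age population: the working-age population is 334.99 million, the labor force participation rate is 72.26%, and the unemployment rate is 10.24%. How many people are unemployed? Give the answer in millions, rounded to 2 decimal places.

Labor force = 0.7226 × 334.99 = 242.06 million.
Unemployed = 0.1024 × 242.06 ≈ 24.79 million.

About 24.79 million are unemployed.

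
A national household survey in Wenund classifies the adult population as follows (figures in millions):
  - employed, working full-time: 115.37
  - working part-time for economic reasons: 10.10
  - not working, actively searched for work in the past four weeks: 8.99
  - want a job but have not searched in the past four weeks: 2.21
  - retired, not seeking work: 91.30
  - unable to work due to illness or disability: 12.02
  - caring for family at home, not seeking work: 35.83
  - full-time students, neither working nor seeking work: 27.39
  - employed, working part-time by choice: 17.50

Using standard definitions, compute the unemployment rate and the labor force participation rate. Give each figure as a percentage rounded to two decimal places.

Unemployment rate ≈ 5.92%; labor force participation rate ≈ 47.38%.

Employed = 115.37 + 10.10 + 17.50 = 142.97 million (anyone who worked, including part-time for economic reasons, counts as employed).
Unemployed = 8.99 million.
Labor force = 142.97 + 8.99 = 151.96 million.
Not in labor force = 2.21 + 91.30 + 12.02 + 35.83 + 27.39 = 168.75 million (those not working and not actively searching are outside the labor force — including those who want a job but have given up searching).
Civilian working-age population = 151.96 + 168.75 = 320.71 million.
Unemployment rate = 8.99 / 151.96 = 5.92%.
Labor force participation rate = 151.96 / 320.71 = 47.38%.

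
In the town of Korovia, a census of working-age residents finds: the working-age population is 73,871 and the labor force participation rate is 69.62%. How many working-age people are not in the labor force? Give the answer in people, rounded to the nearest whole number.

Share not in the labor force = 1 − 0.6962 = 0.3038.
Not in labor force = 0.3038 × 73,871 ≈ 22,442.

About 22,442 are not in the labor force.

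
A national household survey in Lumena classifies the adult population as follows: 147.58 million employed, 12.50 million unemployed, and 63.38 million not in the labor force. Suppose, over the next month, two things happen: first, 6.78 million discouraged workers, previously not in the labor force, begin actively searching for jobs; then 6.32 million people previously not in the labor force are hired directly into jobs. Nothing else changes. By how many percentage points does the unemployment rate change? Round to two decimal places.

Initially, labor force = 147.58 + 12.50 = 160.08 million, so u = 12.50/160.08 = 7.81%.
After the first change, unemployed and labor force both rise by 6.78 → E = 147.58, U = 19.28, labor force = 166.86 million.
After the second change, employed and labor force both rise by 6.32; unemployed unchanged → E = 153.90, U = 19.28, labor force = 173.18 million.
New unemployment rate = 19.28 / 173.18 = 11.13%.
Change = 11.13% − 7.81% = +3.32 percentage points.

The unemployment rate changes by +3.32 percentage points.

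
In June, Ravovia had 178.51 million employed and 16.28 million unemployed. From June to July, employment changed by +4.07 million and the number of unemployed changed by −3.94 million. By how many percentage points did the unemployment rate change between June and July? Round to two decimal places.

June: labor force = 178.51 + 16.28 = 194.79; u = 16.28/194.79 = 8.36%.
July: labor force = 182.58 + 12.34 = 194.92; u = 12.34/194.92 = 6.33%.
Change = 6.33% − 8.36% = −2.03 pp.

The unemployment rate changed by −2.03 percentage points.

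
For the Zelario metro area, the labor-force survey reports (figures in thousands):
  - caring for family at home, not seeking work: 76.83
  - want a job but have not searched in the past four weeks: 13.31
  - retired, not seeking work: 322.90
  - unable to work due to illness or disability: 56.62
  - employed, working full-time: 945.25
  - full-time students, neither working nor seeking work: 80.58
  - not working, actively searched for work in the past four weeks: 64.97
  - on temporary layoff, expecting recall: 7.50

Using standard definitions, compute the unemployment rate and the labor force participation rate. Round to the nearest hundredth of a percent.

Unemployment rate ≈ 7.12%; labor force participation rate ≈ 64.91%.

Employed = 945.25 thousand.
Unemployed = 64.97 + 7.50 = 72.47 thousand (jobless and actively searching, or on temporary layoff).
Labor force = 945.25 + 72.47 = 1,017.72 thousand.
Not in labor force = 76.83 + 13.31 + 322.90 + 56.62 + 80.58 = 550.24 thousand (those not working and not actively searching are outside the labor force — including those who want a job but have given up searching).
Civilian working-age population = 1,017.72 + 550.24 = 1,567.96 thousand.
Unemployment rate = 72.47 / 1,017.72 = 7.12%.
Labor force participation rate = 1,017.72 / 1,567.96 = 64.91%.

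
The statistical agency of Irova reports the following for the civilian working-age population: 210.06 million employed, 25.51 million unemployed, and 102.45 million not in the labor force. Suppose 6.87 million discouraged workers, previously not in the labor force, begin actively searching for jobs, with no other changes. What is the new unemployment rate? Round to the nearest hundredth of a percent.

New unemployment rate ≈ 13.36%.

Initially, labor force = 210.06 + 25.51 = 235.57 million, so u = 25.51/235.57 = 10.83%.
After the change, unemployed and labor force both rise by 6.87 → E = 210.06, U = 32.38, labor force = 242.44 million.
New unemployment rate = 32.38 / 242.44 = 13.36%.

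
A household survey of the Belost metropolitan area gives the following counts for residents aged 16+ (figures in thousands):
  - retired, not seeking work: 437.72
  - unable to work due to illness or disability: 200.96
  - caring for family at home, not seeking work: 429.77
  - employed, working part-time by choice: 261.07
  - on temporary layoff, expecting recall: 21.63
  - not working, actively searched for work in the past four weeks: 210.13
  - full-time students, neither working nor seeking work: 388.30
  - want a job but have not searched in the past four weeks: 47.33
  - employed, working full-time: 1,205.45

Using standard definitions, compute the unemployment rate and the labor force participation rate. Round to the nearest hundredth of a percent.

Employed = 261.07 + 1,205.45 = 1,466.52 thousand.
Unemployed = 21.63 + 210.13 = 231.76 thousand (jobless and actively searching, or on temporary layoff).
Labor force = 1,466.52 + 231.76 = 1,698.28 thousand.
Not in labor force = 437.72 + 200.96 + 429.77 + 388.30 + 47.33 = 1,504.08 thousand (those not working and not actively searching are outside the labor force — including those who want a job but have given up searching).
Civilian working-age population = 1,698.28 + 1,504.08 = 3,202.36 thousand.
Unemployment rate = 231.76 / 1,698.28 = 13.65%.
Labor force participation rate = 1,698.28 / 3,202.36 = 53.03%.

Unemployment rate ≈ 13.65%; labor force participation rate ≈ 53.03%.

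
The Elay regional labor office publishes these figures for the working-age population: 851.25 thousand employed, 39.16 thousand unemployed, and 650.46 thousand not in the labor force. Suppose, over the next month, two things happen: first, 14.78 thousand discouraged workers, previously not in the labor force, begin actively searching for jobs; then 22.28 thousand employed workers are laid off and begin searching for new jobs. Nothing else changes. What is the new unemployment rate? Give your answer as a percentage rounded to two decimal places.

Initially, labor force = 851.25 + 39.16 = 890.41 thousand, so u = 39.16/890.41 = 4.40%.
After the first change, unemployed and labor force both rise by 14.78 → E = 851.25, U = 53.94, labor force = 905.19 thousand.
After the second change, employed falls and unemployed rises by 22.28; labor force unchanged → E = 828.97, U = 76.22, labor force = 905.19 thousand.
New unemployment rate = 76.22 / 905.19 = 8.42%.

New unemployment rate ≈ 8.42%.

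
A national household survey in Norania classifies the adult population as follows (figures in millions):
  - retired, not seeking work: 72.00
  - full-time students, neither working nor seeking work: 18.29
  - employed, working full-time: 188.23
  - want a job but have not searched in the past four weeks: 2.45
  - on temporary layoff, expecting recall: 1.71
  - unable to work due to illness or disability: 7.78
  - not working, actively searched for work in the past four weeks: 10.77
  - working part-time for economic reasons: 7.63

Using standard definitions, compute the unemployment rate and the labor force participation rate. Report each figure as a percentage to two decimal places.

Employed = 188.23 + 7.63 = 195.86 million (anyone who worked, including part-time for economic reasons, counts as employed).
Unemployed = 1.71 + 10.77 = 12.48 million (jobless and actively searching, or on temporary layoff).
Labor force = 195.86 + 12.48 = 208.34 million.
Not in labor force = 72.00 + 18.29 + 2.45 + 7.78 = 100.52 million (those not working and not actively searching are outside the labor force — including those who want a job but have given up searching).
Civilian working-age population = 208.34 + 100.52 = 308.86 million.
Unemployment rate = 12.48 / 208.34 = 5.99%.
Labor force participation rate = 208.34 / 308.86 = 67.45%.

Unemployment rate ≈ 5.99%; labor force participation rate ≈ 67.45%.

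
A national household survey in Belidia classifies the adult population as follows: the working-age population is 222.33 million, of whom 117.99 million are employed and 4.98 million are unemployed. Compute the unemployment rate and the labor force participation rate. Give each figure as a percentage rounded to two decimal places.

Labor force = employed + unemployed = 117.99 + 4.98 = 122.97 million.
Unemployment rate = 4.98 / 122.97 = 4.05%.
Labor force participation rate = 122.97 / 222.33 = 55.31%.

Unemployment rate ≈ 4.05%; labor force participation rate ≈ 55.31%.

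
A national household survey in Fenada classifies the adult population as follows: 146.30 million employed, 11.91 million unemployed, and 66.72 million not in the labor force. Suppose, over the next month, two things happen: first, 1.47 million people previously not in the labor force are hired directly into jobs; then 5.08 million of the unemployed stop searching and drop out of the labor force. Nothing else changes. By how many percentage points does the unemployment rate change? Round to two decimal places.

The unemployment rate changes by −3.11 percentage points.

Initially, labor force = 146.30 + 11.91 = 158.21 million, so u = 11.91/158.21 = 7.53%.
After the first change, employed and labor force both rise by 1.47; unemployed unchanged → E = 147.77, U = 11.91, labor force = 159.68 million.
After the second change, unemployed and labor force both fall by 5.08 → E = 147.77, U = 6.83, labor force = 154.60 million.
New unemployment rate = 6.83 / 154.60 = 4.42%.
Change = 4.42% − 7.53% = −3.11 percentage points.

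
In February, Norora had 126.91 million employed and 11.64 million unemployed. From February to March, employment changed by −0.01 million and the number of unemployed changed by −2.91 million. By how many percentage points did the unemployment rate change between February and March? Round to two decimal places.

February: labor force = 126.91 + 11.64 = 138.55; u = 11.64/138.55 = 8.40%.
March: labor force = 126.90 + 8.73 = 135.63; u = 8.73/135.63 = 6.44%.
Change = 6.44% − 8.40% = −1.96 pp.

The unemployment rate changed by −1.96 percentage points.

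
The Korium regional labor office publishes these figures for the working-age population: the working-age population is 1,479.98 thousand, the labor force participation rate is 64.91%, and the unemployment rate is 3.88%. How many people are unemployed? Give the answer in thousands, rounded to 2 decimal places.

About 37.27 thousand are unemployed.

Labor force = 0.6491 × 1,479.98 = 960.66 thousand.
Unemployed = 0.0388 × 960.66 ≈ 37.27 thousand.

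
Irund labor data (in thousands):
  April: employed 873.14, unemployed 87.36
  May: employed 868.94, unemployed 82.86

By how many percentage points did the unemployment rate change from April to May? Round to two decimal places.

April: labor force = 873.14 + 87.36 = 960.50; u = 87.36/960.50 = 9.10%.
May: labor force = 868.94 + 82.86 = 951.80; u = 82.86/951.80 = 8.71%.
Change = 8.71% − 9.10% = −0.39 pp.

The unemployment rate changed by −0.39 percentage points.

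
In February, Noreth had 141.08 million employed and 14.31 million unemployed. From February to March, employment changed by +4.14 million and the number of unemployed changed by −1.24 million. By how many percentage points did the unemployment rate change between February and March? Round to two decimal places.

The unemployment rate changed by −0.95 percentage points.

February: labor force = 141.08 + 14.31 = 155.39; u = 14.31/155.39 = 9.21%.
March: labor force = 145.22 + 13.07 = 158.29; u = 13.07/158.29 = 8.26%.
Change = 8.26% − 9.21% = −0.95 pp.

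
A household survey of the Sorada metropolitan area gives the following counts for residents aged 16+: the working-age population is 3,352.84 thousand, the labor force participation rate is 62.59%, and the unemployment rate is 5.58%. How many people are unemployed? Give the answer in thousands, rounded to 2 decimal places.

Labor force = 0.6259 × 3,352.84 = 2,098.54 thousand.
Unemployed = 0.0558 × 2,098.54 ≈ 117.10 thousand.

About 117.10 thousand are unemployed.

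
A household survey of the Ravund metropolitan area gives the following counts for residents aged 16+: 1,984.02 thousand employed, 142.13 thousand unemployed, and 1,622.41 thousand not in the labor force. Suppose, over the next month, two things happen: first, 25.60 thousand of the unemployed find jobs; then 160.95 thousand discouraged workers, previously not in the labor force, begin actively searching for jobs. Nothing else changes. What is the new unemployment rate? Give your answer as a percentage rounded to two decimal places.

Initially, labor force = 1,984.02 + 142.13 = 2,126.15 thousand, so u = 142.13/2,126.15 = 6.68%.
After the first change, unemployed falls and employed rises by 25.60; labor force unchanged → E = 2,009.62, U = 116.53, labor force = 2,126.15 thousand.
After the second change, unemployed and labor force both rise by 160.95 → E = 2,009.62, U = 277.48, labor force = 2,287.10 thousand.
New unemployment rate = 277.48 / 2,287.10 = 12.13%.

New unemployment rate ≈ 12.13%.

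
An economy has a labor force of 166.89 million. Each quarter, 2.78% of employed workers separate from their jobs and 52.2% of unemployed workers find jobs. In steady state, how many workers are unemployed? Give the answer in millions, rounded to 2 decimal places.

Steady-state unemployment rate u* = s/(s+f) = 2.78/(2.78+52.2) = 0.050564.
Unemployed = u* × labor force = 0.050564 × 166.89 ≈ 8.44 million.

About 8.44 million are unemployed in steady state.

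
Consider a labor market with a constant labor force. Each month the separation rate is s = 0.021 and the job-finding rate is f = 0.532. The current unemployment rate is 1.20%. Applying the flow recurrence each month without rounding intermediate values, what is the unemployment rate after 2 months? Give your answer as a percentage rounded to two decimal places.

With a fixed labor force, u_{t+1} = u_t + s·(1−u_t) − f·u_t = u_t·(1−s−f) + s.
Here 1−s−f = 0.447 and s = 0.021.
u_1 = 0.012000 × 0.447 + 0.021 = 0.026364.
u_2 = 0.026364 × 0.447 + 0.021 = 0.032785.

Unemployment rate after two months ≈ 3.28%.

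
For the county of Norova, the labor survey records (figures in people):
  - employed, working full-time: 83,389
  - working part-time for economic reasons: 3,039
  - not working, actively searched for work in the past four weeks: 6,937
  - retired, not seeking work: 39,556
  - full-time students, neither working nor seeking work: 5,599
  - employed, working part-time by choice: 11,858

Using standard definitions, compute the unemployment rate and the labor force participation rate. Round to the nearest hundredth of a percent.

Employed = 83,389 + 3,039 + 11,858 = 98,286 (anyone who worked, including part-time for economic reasons, counts as employed).
Unemployed = 6,937.
Labor force = 98,286 + 6,937 = 105,223.
Not in labor force = 39,556 + 5,599 = 45,155 (those not working and not actively searching are outside the labor force).
Civilian working-age population = 105,223 + 45,155 = 150,378.
Unemployment rate = 6,937 / 105,223 = 6.59%.
Labor force participation rate = 105,223 / 150,378 = 69.97%.

Unemployment rate ≈ 6.59%; labor force participation rate ≈ 69.97%.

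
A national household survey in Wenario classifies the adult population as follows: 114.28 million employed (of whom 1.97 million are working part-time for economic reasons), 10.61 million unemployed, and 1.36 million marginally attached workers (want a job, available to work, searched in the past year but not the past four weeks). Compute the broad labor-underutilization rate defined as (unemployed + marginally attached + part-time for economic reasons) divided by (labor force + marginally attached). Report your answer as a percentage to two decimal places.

Labor force = 114.28 + 10.61 = 124.89 million.
Numerator = 10.61 + 1.36 + 1.97 = 13.94 million.
Denominator = 124.89 + 1.36 = 126.25 million.
Broad rate = 13.94 / 126.25 = 11.04%.

Broad underutilization rate ≈ 11.04%.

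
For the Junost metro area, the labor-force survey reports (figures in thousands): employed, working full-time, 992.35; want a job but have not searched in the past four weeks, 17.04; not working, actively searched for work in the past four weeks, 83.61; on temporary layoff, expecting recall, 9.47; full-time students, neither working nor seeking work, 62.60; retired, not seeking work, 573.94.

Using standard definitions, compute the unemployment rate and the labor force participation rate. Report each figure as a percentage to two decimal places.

Employed = 992.35 thousand.
Unemployed = 83.61 + 9.47 = 93.08 thousand (jobless and actively searching, or on temporary layoff).
Labor force = 992.35 + 93.08 = 1,085.43 thousand.
Not in labor force = 17.04 + 62.60 + 573.94 = 653.58 thousand (those not working and not actively searching are outside the labor force — including those who want a job but have given up searching).
Civilian working-age population = 1,085.43 + 653.58 = 1,739.01 thousand.
Unemployment rate = 93.08 / 1,085.43 = 8.58%.
Labor force participation rate = 1,085.43 / 1,739.01 = 62.42%.

Unemployment rate ≈ 8.58%; labor force participation rate ≈ 62.42%.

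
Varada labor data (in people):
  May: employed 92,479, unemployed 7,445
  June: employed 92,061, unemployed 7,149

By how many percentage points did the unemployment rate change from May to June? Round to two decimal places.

May: labor force = 92,479 + 7,445 = 99,924; u = 7,445/99,924 = 7.45%.
June: labor force = 92,061 + 7,149 = 99,210; u = 7,149/99,210 = 7.21%.
Change = 7.21% − 7.45% = −0.24 pp.

The unemployment rate changed by −0.24 percentage points.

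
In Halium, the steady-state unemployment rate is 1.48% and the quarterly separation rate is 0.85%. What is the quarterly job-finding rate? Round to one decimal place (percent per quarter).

Job-finding rate ≈ 56.6% per quarter.

From u* = s/(s+f): f = s·(1−u)/u.
f = 0.85 × (1 − 0.0148) / 0.0148 = 0.8374 / 0.0148 ≈ 56.6% per quarter.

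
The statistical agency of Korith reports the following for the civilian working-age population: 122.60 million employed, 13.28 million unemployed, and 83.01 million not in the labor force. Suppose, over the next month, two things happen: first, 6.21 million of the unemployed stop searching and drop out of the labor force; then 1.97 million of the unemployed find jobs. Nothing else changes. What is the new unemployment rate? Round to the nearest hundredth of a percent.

New unemployment rate ≈ 3.93%.

Initially, labor force = 122.60 + 13.28 = 135.88 million, so u = 13.28/135.88 = 9.77%.
After the first change, unemployed and labor force both fall by 6.21 → E = 122.60, U = 7.07, labor force = 129.67 million.
After the second change, unemployed falls and employed rises by 1.97; labor force unchanged → E = 124.57, U = 5.10, labor force = 129.67 million.
New unemployment rate = 5.10 / 129.67 = 3.93%.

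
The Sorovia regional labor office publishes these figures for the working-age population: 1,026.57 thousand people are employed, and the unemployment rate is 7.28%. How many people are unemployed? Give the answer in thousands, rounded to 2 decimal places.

Let U be the number unemployed. The labor force is E + U, and U/(E+U) = 0.0728.
So U = 0.0728 × 1,026.57 / (1 − 0.0728) = 74.7343 / 0.9272 ≈ 80.60 thousand.

About 80.60 thousand are unemployed.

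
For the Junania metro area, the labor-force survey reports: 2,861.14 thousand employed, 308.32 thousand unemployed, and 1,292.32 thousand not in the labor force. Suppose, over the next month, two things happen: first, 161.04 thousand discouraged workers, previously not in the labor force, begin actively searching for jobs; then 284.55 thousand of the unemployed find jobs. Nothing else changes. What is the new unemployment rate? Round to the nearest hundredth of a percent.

New unemployment rate ≈ 5.55%.

Initially, labor force = 2,861.14 + 308.32 = 3,169.46 thousand, so u = 308.32/3,169.46 = 9.73%.
After the first change, unemployed and labor force both rise by 161.04 → E = 2,861.14, U = 469.36, labor force = 3,330.50 thousand.
After the second change, unemployed falls and employed rises by 284.55; labor force unchanged → E = 3,145.69, U = 184.81, labor force = 3,330.50 thousand.
New unemployment rate = 184.81 / 3,330.50 = 5.55%.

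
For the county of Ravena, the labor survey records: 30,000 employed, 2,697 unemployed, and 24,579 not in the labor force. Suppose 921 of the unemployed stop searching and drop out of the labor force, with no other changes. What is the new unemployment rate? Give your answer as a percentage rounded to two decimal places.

New unemployment rate ≈ 5.59%.

Initially, labor force = 30,000 + 2,697 = 32,697, so u = 2,697/32,697 = 8.25%.
After the change, unemployed and labor force both fall by 921 → E = 30,000, U = 1,776, labor force = 31,776.
New unemployment rate = 1,776 / 31,776 = 5.59%.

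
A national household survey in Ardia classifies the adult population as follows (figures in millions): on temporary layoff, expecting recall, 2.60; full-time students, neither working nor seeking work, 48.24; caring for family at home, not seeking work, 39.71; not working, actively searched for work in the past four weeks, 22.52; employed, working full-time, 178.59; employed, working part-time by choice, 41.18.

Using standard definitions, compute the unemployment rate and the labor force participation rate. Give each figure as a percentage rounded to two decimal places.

Employed = 178.59 + 41.18 = 219.77 million.
Unemployed = 2.60 + 22.52 = 25.12 million (jobless and actively searching, or on temporary layoff).
Labor force = 219.77 + 25.12 = 244.89 million.
Not in labor force = 48.24 + 39.71 = 87.95 million (those not working and not actively searching are outside the labor force).
Civilian working-age population = 244.89 + 87.95 = 332.84 million.
Unemployment rate = 25.12 / 244.89 = 10.26%.
Labor force participation rate = 244.89 / 332.84 = 73.58%.

Unemployment rate ≈ 10.26%; labor force participation rate ≈ 73.58%.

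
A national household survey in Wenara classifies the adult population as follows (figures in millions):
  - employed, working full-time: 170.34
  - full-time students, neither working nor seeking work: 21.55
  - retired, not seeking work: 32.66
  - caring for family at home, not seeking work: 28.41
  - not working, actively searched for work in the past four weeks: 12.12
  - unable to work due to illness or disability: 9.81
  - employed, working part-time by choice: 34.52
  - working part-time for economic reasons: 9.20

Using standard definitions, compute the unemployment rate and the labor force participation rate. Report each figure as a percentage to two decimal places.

Employed = 170.34 + 34.52 + 9.20 = 214.06 million (anyone who worked, including part-time for economic reasons, counts as employed).
Unemployed = 12.12 million.
Labor force = 214.06 + 12.12 = 226.18 million.
Not in labor force = 21.55 + 32.66 + 28.41 + 9.81 = 92.43 million (those not working and not actively searching are outside the labor force).
Civilian working-age population = 226.18 + 92.43 = 318.61 million.
Unemployment rate = 12.12 / 226.18 = 5.36%.
Labor force participation rate = 226.18 / 318.61 = 70.99%.

Unemployment rate ≈ 5.36%; labor force participation rate ≈ 70.99%.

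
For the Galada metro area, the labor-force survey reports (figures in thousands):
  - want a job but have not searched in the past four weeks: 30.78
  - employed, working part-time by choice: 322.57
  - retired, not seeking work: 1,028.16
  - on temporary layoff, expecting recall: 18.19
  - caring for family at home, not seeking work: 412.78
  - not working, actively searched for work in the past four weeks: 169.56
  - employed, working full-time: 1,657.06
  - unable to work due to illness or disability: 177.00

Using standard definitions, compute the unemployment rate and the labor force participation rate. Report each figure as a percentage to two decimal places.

Unemployment rate ≈ 8.66%; labor force participation rate ≈ 56.80%.

Employed = 322.57 + 1,657.06 = 1,979.63 thousand.
Unemployed = 18.19 + 169.56 = 187.75 thousand (jobless and actively searching, or on temporary layoff).
Labor force = 1,979.63 + 187.75 = 2,167.38 thousand.
Not in labor force = 30.78 + 1,028.16 + 412.78 + 177.00 = 1,648.72 thousand (those not working and not actively searching are outside the labor force — including those who want a job but have given up searching).
Civilian working-age population = 2,167.38 + 1,648.72 = 3,816.10 thousand.
Unemployment rate = 187.75 / 2,167.38 = 8.66%.
Labor force participation rate = 2,167.38 / 3,816.10 = 56.80%.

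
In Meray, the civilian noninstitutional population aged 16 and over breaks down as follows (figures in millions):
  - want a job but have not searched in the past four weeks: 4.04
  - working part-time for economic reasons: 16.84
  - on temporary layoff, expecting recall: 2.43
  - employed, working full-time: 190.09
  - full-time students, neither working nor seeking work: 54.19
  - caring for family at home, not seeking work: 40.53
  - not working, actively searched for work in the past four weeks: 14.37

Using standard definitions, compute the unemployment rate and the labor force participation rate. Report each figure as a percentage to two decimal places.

Employed = 16.84 + 190.09 = 206.93 million (anyone who worked, including part-time for economic reasons, counts as employed).
Unemployed = 2.43 + 14.37 = 16.80 million (jobless and actively searching, or on temporary layoff).
Labor force = 206.93 + 16.80 = 223.73 million.
Not in labor force = 4.04 + 54.19 + 40.53 = 98.76 million (those not working and not actively searching are outside the labor force — including those who want a job but have given up searching).
Civilian working-age population = 223.73 + 98.76 = 322.49 million.
Unemployment rate = 16.80 / 223.73 = 7.51%.
Labor force participation rate = 223.73 / 322.49 = 69.38%.

Unemployment rate ≈ 7.51%; labor force participation rate ≈ 69.38%.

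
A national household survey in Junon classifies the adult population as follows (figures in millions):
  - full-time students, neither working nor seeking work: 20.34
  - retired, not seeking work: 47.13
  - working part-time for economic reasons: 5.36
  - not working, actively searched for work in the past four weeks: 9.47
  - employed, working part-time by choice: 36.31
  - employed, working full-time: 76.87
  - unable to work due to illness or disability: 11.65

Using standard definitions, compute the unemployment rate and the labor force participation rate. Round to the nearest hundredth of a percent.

Employed = 5.36 + 36.31 + 76.87 = 118.54 million (anyone who worked, including part-time for economic reasons, counts as employed).
Unemployed = 9.47 million.
Labor force = 118.54 + 9.47 = 128.01 million.
Not in labor force = 20.34 + 47.13 + 11.65 = 79.12 million (those not working and not actively searching are outside the labor force).
Civilian working-age population = 128.01 + 79.12 = 207.13 million.
Unemployment rate = 9.47 / 128.01 = 7.40%.
Labor force participation rate = 128.01 / 207.13 = 61.80%.

Unemployment rate ≈ 7.40%; labor force participation rate ≈ 61.80%.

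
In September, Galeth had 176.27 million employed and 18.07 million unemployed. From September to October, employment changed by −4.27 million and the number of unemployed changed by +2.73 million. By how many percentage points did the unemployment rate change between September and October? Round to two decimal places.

September: labor force = 176.27 + 18.07 = 194.34; u = 18.07/194.34 = 9.30%.
October: labor force = 172.00 + 20.80 = 192.80; u = 20.80/192.80 = 10.79%.
Change = 10.79% − 9.30% = +1.49 pp.

The unemployment rate changed by +1.49 percentage points.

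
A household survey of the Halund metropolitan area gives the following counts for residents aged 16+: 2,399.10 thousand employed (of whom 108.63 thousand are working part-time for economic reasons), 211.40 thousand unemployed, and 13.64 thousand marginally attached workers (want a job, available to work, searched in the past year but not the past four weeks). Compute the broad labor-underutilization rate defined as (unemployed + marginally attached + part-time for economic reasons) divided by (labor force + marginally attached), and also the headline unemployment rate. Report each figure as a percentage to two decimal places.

Broad underutilization rate ≈ 12.72%; headline unemployment rate ≈ 8.10%.

Labor force = 2,399.10 + 211.40 = 2,610.50 thousand.
Numerator = 211.40 + 13.64 + 108.63 = 333.67 thousand.
Denominator = 2,610.50 + 13.64 = 2,624.14 thousand.
Broad rate = 333.67 / 2,624.14 = 12.72%.
Headline unemployment rate = 211.40 / 2,610.50 = 8.10%.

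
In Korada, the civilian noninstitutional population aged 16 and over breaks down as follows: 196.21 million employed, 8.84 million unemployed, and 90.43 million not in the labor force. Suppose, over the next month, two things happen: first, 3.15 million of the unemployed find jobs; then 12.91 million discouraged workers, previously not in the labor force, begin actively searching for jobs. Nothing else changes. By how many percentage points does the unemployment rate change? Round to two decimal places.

The unemployment rate changes by +4.22 percentage points.

Initially, labor force = 196.21 + 8.84 = 205.05 million, so u = 8.84/205.05 = 4.31%.
After the first change, unemployed falls and employed rises by 3.15; labor force unchanged → E = 199.36, U = 5.69, labor force = 205.05 million.
After the second change, unemployed and labor force both rise by 12.91 → E = 199.36, U = 18.60, labor force = 217.96 million.
New unemployment rate = 18.60 / 217.96 = 8.53%.
Change = 8.53% − 4.31% = +4.22 percentage points.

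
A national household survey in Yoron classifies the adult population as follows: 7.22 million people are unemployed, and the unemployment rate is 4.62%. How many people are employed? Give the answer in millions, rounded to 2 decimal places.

About 149.06 million are employed.

Labor force = U / u = 7.22 / 0.0462 ≈ 156.28 million.
Employed = labor force − unemployed = 156.28 − 7.22 = 149.06 million.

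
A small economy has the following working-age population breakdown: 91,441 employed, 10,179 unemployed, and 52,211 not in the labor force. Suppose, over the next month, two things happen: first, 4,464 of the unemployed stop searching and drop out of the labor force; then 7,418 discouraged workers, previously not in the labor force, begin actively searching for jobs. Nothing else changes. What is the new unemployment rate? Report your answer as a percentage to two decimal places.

Initially, labor force = 91,441 + 10,179 = 101,620, so u = 10,179/101,620 = 10.02%.
After the first change, unemployed and labor force both fall by 4,464 → E = 91,441, U = 5,715, labor force = 97,156.
After the second change, unemployed and labor force both rise by 7,418 → E = 91,441, U = 13,133, labor force = 104,574.
New unemployment rate = 13,133 / 104,574 = 12.56%.

New unemployment rate ≈ 12.56%.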